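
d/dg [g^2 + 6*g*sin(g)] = 6*g*cos(g) + 2*g + 6*sin(g)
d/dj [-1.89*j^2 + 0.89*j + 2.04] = 0.89 - 3.78*j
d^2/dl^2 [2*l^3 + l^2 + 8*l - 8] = 12*l + 2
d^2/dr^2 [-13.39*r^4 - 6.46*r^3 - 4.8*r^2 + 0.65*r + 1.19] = -160.68*r^2 - 38.76*r - 9.6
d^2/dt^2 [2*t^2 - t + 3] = 4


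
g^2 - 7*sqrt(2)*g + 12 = (g - 6*sqrt(2))*(g - sqrt(2))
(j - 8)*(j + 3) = j^2 - 5*j - 24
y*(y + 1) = y^2 + y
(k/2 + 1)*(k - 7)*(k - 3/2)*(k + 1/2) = k^4/2 - 3*k^3 - 39*k^2/8 + 71*k/8 + 21/4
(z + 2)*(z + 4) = z^2 + 6*z + 8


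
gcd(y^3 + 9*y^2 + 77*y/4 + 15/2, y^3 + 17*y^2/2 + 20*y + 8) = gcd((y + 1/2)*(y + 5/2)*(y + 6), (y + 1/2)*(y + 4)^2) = y + 1/2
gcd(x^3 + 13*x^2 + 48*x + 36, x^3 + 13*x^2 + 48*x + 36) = x^3 + 13*x^2 + 48*x + 36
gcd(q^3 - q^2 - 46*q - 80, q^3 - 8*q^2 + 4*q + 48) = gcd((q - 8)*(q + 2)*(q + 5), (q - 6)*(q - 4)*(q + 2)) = q + 2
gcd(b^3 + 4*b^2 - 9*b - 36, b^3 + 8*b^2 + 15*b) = b + 3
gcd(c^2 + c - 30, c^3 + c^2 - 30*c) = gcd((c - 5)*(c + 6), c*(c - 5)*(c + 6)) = c^2 + c - 30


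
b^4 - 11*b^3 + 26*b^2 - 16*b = b*(b - 8)*(b - 2)*(b - 1)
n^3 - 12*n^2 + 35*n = n*(n - 7)*(n - 5)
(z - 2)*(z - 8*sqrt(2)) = z^2 - 8*sqrt(2)*z - 2*z + 16*sqrt(2)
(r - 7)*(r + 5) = r^2 - 2*r - 35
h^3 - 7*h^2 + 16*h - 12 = (h - 3)*(h - 2)^2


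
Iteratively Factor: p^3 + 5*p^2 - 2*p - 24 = (p + 3)*(p^2 + 2*p - 8) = (p + 3)*(p + 4)*(p - 2)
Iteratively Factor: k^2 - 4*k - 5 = (k - 5)*(k + 1)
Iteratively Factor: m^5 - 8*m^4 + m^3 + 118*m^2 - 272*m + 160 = (m - 4)*(m^4 - 4*m^3 - 15*m^2 + 58*m - 40) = (m - 4)*(m - 2)*(m^3 - 2*m^2 - 19*m + 20) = (m - 5)*(m - 4)*(m - 2)*(m^2 + 3*m - 4) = (m - 5)*(m - 4)*(m - 2)*(m + 4)*(m - 1)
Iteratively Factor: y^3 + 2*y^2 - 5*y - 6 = (y - 2)*(y^2 + 4*y + 3) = (y - 2)*(y + 3)*(y + 1)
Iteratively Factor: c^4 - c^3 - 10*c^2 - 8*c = (c)*(c^3 - c^2 - 10*c - 8) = c*(c - 4)*(c^2 + 3*c + 2) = c*(c - 4)*(c + 1)*(c + 2)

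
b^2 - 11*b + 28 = (b - 7)*(b - 4)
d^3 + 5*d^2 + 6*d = d*(d + 2)*(d + 3)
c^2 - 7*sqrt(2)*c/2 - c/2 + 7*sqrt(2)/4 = (c - 1/2)*(c - 7*sqrt(2)/2)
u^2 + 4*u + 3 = (u + 1)*(u + 3)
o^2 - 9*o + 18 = (o - 6)*(o - 3)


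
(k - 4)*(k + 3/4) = k^2 - 13*k/4 - 3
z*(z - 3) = z^2 - 3*z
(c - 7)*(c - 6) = c^2 - 13*c + 42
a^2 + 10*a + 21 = (a + 3)*(a + 7)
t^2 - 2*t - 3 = (t - 3)*(t + 1)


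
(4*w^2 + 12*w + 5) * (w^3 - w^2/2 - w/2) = 4*w^5 + 10*w^4 - 3*w^3 - 17*w^2/2 - 5*w/2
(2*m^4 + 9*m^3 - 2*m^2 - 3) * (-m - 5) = -2*m^5 - 19*m^4 - 43*m^3 + 10*m^2 + 3*m + 15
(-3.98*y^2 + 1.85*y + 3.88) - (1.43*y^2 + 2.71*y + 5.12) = -5.41*y^2 - 0.86*y - 1.24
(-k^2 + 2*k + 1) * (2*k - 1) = -2*k^3 + 5*k^2 - 1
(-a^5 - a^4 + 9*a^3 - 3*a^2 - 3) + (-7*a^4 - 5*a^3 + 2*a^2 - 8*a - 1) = -a^5 - 8*a^4 + 4*a^3 - a^2 - 8*a - 4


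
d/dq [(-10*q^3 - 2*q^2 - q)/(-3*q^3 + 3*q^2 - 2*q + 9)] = (-36*q^4 + 34*q^3 - 263*q^2 - 36*q - 9)/(9*q^6 - 18*q^5 + 21*q^4 - 66*q^3 + 58*q^2 - 36*q + 81)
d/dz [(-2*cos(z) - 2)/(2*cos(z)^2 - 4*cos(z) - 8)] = (sin(z)^2 - 2*cos(z) - 3)*sin(z)/(sin(z)^2 + 2*cos(z) + 3)^2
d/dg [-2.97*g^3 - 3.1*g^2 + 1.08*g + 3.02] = -8.91*g^2 - 6.2*g + 1.08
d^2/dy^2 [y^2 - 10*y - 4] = 2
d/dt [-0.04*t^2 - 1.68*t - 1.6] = -0.08*t - 1.68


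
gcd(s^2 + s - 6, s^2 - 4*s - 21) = s + 3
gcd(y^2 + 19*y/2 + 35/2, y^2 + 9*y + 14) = y + 7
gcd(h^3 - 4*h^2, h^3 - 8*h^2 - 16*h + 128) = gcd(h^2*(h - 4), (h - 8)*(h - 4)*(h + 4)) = h - 4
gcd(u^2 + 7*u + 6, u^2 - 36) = u + 6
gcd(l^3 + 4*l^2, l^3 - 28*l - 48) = l + 4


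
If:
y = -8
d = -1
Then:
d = -1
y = -8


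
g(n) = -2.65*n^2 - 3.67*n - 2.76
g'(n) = -5.3*n - 3.67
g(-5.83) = -71.43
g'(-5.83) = 27.23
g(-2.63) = -11.44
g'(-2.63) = 10.27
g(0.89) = -8.13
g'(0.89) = -8.39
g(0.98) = -8.90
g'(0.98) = -8.86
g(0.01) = -2.80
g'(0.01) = -3.72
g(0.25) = -3.84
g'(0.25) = -5.00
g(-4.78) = -45.77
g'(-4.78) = 21.66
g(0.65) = -6.27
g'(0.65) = -7.12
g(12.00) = -428.40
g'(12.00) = -67.27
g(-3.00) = -15.60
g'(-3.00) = 12.23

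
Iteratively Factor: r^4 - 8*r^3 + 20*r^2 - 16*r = (r - 2)*(r^3 - 6*r^2 + 8*r) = (r - 2)^2*(r^2 - 4*r) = (r - 4)*(r - 2)^2*(r)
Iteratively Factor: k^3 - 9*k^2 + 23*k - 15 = (k - 5)*(k^2 - 4*k + 3) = (k - 5)*(k - 1)*(k - 3)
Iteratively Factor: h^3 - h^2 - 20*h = (h)*(h^2 - h - 20) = h*(h + 4)*(h - 5)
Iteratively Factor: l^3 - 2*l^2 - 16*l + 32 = (l - 4)*(l^2 + 2*l - 8) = (l - 4)*(l + 4)*(l - 2)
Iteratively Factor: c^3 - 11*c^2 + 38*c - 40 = (c - 4)*(c^2 - 7*c + 10) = (c - 4)*(c - 2)*(c - 5)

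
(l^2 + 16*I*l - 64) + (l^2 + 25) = 2*l^2 + 16*I*l - 39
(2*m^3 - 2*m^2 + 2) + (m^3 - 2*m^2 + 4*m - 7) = 3*m^3 - 4*m^2 + 4*m - 5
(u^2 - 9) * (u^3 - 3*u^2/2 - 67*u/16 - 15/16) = u^5 - 3*u^4/2 - 211*u^3/16 + 201*u^2/16 + 603*u/16 + 135/16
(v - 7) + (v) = 2*v - 7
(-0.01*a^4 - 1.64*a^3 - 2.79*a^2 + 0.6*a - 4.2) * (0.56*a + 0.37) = -0.0056*a^5 - 0.9221*a^4 - 2.1692*a^3 - 0.6963*a^2 - 2.13*a - 1.554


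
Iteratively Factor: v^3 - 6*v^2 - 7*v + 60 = (v - 4)*(v^2 - 2*v - 15) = (v - 4)*(v + 3)*(v - 5)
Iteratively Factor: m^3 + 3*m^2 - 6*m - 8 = (m - 2)*(m^2 + 5*m + 4) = (m - 2)*(m + 1)*(m + 4)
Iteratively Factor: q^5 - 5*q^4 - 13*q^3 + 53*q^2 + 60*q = (q + 1)*(q^4 - 6*q^3 - 7*q^2 + 60*q) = (q + 1)*(q + 3)*(q^3 - 9*q^2 + 20*q) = (q - 4)*(q + 1)*(q + 3)*(q^2 - 5*q) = (q - 5)*(q - 4)*(q + 1)*(q + 3)*(q)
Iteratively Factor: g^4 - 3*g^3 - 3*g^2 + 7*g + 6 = (g + 1)*(g^3 - 4*g^2 + g + 6) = (g + 1)^2*(g^2 - 5*g + 6) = (g - 2)*(g + 1)^2*(g - 3)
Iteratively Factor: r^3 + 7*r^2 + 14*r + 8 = (r + 2)*(r^2 + 5*r + 4) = (r + 1)*(r + 2)*(r + 4)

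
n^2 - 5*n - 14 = (n - 7)*(n + 2)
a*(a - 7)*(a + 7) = a^3 - 49*a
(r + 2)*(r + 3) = r^2 + 5*r + 6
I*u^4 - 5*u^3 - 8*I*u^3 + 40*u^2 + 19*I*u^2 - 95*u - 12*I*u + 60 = (u - 4)*(u - 3)*(u + 5*I)*(I*u - I)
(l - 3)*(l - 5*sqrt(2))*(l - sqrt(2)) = l^3 - 6*sqrt(2)*l^2 - 3*l^2 + 10*l + 18*sqrt(2)*l - 30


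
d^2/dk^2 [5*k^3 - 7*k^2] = 30*k - 14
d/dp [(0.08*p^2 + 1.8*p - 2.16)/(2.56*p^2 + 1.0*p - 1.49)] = (-4.528*p^2 + 10.8208*p - 0.522)/(6.5536*p^4 + 5.12*p^3 - 6.6288*p^2 - 2.98*p + 2.2201)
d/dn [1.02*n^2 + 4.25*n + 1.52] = 2.04*n + 4.25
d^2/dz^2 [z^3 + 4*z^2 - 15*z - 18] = 6*z + 8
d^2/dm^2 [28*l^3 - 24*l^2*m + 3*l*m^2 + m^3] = 6*l + 6*m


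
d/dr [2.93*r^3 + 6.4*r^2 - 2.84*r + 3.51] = 8.79*r^2 + 12.8*r - 2.84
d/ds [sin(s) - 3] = cos(s)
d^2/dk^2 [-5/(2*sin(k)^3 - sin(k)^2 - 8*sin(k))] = 10*((sin(k) + cos(2*k) + 7)*(13*sin(k)/4 + 9*sin(3*k)/4 - cos(2*k))*sin(k) + 4*(-3*sin(k)^2 + sin(k) + 4)^2*cos(k)^2)/((sin(k) + cos(2*k) + 7)^3*sin(k)^3)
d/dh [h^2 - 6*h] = 2*h - 6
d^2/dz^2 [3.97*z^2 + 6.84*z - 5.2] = 7.94000000000000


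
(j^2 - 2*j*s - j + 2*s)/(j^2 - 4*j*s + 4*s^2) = (1 - j)/(-j + 2*s)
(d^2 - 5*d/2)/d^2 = (d - 5/2)/d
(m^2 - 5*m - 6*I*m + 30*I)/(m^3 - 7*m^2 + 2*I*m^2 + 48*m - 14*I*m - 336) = (m - 5)/(m^2 + m*(-7 + 8*I) - 56*I)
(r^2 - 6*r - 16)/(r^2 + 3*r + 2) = (r - 8)/(r + 1)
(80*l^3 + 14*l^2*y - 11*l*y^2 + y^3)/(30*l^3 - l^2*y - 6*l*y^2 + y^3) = (-8*l + y)/(-3*l + y)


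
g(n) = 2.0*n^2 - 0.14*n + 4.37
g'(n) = 4.0*n - 0.14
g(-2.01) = 12.73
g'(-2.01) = -8.18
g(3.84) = 33.32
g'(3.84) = 15.22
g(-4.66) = 48.45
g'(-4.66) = -18.78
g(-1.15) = 7.18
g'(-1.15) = -4.74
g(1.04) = 6.39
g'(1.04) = 4.02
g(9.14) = 170.17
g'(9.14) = 36.42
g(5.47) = 63.45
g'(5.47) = 21.74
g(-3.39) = 27.83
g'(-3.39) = -13.70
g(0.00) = 4.37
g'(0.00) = -0.14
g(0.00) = 4.37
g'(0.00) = -0.14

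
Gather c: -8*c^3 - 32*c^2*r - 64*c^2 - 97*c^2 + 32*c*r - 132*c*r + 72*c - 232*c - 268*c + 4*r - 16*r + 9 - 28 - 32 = -8*c^3 + c^2*(-32*r - 161) + c*(-100*r - 428) - 12*r - 51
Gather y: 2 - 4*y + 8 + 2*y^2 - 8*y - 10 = 2*y^2 - 12*y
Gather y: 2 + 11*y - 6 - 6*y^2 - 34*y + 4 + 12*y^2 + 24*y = 6*y^2 + y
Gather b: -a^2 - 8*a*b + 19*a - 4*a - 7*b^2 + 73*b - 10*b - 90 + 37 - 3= -a^2 + 15*a - 7*b^2 + b*(63 - 8*a) - 56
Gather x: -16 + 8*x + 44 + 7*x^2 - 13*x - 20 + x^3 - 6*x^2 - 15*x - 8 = x^3 + x^2 - 20*x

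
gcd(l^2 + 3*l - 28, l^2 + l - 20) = l - 4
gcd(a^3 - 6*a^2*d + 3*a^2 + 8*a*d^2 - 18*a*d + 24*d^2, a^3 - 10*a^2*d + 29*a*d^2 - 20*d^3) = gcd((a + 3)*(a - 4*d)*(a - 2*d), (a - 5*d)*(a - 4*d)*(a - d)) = a - 4*d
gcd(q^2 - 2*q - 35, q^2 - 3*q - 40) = q + 5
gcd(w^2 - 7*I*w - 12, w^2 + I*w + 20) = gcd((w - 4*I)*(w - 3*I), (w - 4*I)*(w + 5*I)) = w - 4*I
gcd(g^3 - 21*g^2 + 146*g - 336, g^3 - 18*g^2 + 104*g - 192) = g^2 - 14*g + 48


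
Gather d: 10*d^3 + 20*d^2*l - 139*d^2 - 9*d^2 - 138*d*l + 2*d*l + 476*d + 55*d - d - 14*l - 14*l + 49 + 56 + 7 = 10*d^3 + d^2*(20*l - 148) + d*(530 - 136*l) - 28*l + 112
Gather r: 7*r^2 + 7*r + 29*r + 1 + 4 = 7*r^2 + 36*r + 5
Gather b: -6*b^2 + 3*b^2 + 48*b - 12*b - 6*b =-3*b^2 + 30*b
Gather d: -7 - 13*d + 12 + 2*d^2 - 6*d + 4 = 2*d^2 - 19*d + 9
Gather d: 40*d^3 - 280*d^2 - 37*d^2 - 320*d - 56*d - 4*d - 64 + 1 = 40*d^3 - 317*d^2 - 380*d - 63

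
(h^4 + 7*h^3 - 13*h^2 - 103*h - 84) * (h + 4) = h^5 + 11*h^4 + 15*h^3 - 155*h^2 - 496*h - 336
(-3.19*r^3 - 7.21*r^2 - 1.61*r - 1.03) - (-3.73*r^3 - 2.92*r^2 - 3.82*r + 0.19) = 0.54*r^3 - 4.29*r^2 + 2.21*r - 1.22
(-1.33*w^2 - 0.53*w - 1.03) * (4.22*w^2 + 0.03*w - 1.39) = -5.6126*w^4 - 2.2765*w^3 - 2.5138*w^2 + 0.7058*w + 1.4317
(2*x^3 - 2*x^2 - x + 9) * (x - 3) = 2*x^4 - 8*x^3 + 5*x^2 + 12*x - 27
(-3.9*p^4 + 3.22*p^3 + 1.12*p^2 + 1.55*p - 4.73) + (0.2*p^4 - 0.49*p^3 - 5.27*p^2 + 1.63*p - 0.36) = -3.7*p^4 + 2.73*p^3 - 4.15*p^2 + 3.18*p - 5.09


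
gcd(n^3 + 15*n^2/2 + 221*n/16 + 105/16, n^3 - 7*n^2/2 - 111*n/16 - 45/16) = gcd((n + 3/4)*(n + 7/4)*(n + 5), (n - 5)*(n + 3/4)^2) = n + 3/4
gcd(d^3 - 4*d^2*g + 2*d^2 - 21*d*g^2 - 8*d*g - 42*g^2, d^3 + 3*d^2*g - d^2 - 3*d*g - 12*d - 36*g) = d + 3*g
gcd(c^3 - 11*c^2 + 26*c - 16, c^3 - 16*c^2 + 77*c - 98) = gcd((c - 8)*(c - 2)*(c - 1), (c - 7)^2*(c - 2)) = c - 2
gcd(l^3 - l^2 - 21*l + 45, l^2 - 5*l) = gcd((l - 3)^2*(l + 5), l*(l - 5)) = 1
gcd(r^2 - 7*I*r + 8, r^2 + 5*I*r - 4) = r + I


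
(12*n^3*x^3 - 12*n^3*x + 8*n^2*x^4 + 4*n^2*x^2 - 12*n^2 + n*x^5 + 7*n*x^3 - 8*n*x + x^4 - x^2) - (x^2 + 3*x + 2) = 12*n^3*x^3 - 12*n^3*x + 8*n^2*x^4 + 4*n^2*x^2 - 12*n^2 + n*x^5 + 7*n*x^3 - 8*n*x + x^4 - 2*x^2 - 3*x - 2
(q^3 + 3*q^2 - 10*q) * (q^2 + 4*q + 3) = q^5 + 7*q^4 + 5*q^3 - 31*q^2 - 30*q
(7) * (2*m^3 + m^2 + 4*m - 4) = 14*m^3 + 7*m^2 + 28*m - 28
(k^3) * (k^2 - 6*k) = k^5 - 6*k^4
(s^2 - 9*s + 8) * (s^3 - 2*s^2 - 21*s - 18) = s^5 - 11*s^4 + 5*s^3 + 155*s^2 - 6*s - 144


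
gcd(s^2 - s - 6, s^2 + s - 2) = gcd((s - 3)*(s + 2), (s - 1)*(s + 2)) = s + 2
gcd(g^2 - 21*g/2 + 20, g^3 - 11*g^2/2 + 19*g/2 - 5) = g - 5/2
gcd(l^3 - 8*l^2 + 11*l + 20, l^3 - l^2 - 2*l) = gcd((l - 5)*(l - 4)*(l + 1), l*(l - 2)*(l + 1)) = l + 1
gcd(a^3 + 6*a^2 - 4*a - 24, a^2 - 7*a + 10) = a - 2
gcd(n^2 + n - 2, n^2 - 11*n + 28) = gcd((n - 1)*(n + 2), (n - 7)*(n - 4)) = 1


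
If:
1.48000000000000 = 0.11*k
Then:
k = 13.45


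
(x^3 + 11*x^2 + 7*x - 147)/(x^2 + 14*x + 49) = x - 3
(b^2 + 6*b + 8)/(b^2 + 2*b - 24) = (b^2 + 6*b + 8)/(b^2 + 2*b - 24)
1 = 1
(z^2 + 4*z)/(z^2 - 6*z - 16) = z*(z + 4)/(z^2 - 6*z - 16)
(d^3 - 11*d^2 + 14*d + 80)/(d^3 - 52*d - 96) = (d - 5)/(d + 6)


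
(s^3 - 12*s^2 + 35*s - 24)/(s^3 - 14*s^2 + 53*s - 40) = (s - 3)/(s - 5)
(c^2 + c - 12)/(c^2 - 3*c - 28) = (c - 3)/(c - 7)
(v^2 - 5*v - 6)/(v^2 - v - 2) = (v - 6)/(v - 2)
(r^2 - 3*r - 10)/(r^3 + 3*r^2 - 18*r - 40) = (r - 5)/(r^2 + r - 20)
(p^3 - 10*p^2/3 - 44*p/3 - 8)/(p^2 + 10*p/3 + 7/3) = (3*p^3 - 10*p^2 - 44*p - 24)/(3*p^2 + 10*p + 7)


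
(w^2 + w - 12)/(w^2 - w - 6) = (w + 4)/(w + 2)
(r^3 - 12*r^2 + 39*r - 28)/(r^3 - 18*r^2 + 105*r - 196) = (r - 1)/(r - 7)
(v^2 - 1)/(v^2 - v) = (v + 1)/v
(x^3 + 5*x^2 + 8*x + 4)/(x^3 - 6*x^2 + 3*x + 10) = (x^2 + 4*x + 4)/(x^2 - 7*x + 10)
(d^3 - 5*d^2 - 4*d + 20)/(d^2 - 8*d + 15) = (d^2 - 4)/(d - 3)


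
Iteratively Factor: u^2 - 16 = (u + 4)*(u - 4)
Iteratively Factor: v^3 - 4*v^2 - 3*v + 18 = (v + 2)*(v^2 - 6*v + 9) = (v - 3)*(v + 2)*(v - 3)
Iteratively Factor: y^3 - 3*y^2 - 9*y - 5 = (y + 1)*(y^2 - 4*y - 5) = (y + 1)^2*(y - 5)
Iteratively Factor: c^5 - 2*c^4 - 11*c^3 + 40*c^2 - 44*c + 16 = (c - 1)*(c^4 - c^3 - 12*c^2 + 28*c - 16) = (c - 2)*(c - 1)*(c^3 + c^2 - 10*c + 8) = (c - 2)*(c - 1)*(c + 4)*(c^2 - 3*c + 2) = (c - 2)*(c - 1)^2*(c + 4)*(c - 2)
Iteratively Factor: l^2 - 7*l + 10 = (l - 5)*(l - 2)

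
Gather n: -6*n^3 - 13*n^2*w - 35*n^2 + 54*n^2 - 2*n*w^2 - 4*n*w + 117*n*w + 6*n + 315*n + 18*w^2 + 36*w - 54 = -6*n^3 + n^2*(19 - 13*w) + n*(-2*w^2 + 113*w + 321) + 18*w^2 + 36*w - 54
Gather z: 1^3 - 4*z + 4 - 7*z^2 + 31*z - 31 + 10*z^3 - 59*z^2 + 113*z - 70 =10*z^3 - 66*z^2 + 140*z - 96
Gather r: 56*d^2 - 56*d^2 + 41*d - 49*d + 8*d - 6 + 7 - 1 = 0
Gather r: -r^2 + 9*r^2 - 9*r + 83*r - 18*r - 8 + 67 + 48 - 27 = 8*r^2 + 56*r + 80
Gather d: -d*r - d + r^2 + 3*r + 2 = d*(-r - 1) + r^2 + 3*r + 2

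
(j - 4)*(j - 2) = j^2 - 6*j + 8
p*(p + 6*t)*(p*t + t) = p^3*t + 6*p^2*t^2 + p^2*t + 6*p*t^2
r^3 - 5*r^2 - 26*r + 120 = (r - 6)*(r - 4)*(r + 5)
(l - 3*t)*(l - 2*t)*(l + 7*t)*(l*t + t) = l^4*t + 2*l^3*t^2 + l^3*t - 29*l^2*t^3 + 2*l^2*t^2 + 42*l*t^4 - 29*l*t^3 + 42*t^4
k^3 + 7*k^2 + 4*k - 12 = (k - 1)*(k + 2)*(k + 6)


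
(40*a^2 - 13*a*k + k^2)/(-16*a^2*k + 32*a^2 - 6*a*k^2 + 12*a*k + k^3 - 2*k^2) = (-5*a + k)/(2*a*k - 4*a + k^2 - 2*k)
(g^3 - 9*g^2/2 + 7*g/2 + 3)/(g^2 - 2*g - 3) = (g^2 - 3*g/2 - 1)/(g + 1)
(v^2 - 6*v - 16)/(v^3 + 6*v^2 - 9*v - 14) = (v^2 - 6*v - 16)/(v^3 + 6*v^2 - 9*v - 14)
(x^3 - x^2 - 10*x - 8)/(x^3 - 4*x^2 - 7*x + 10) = (x^2 - 3*x - 4)/(x^2 - 6*x + 5)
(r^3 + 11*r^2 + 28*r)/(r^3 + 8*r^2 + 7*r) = (r + 4)/(r + 1)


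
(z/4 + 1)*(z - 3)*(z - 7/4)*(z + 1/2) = z^4/4 - z^3/16 - 113*z^2/32 + 113*z/32 + 21/8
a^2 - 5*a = a*(a - 5)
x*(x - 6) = x^2 - 6*x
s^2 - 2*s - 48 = (s - 8)*(s + 6)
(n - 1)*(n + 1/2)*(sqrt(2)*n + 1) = sqrt(2)*n^3 - sqrt(2)*n^2/2 + n^2 - sqrt(2)*n/2 - n/2 - 1/2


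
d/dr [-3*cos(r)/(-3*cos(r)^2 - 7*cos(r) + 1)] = 3*(3*cos(r)^2 + 1)*sin(r)/(-3*sin(r)^2 + 7*cos(r) + 2)^2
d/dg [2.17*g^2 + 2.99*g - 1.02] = 4.34*g + 2.99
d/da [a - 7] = 1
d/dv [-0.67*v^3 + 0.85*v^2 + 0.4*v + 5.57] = -2.01*v^2 + 1.7*v + 0.4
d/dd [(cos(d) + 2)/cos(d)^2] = (cos(d) + 4)*sin(d)/cos(d)^3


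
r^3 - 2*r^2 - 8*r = r*(r - 4)*(r + 2)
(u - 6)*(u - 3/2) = u^2 - 15*u/2 + 9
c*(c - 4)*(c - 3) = c^3 - 7*c^2 + 12*c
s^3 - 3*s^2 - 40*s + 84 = (s - 7)*(s - 2)*(s + 6)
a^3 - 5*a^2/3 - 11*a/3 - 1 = (a - 3)*(a + 1/3)*(a + 1)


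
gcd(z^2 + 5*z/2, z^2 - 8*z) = z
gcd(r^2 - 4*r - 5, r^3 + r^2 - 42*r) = 1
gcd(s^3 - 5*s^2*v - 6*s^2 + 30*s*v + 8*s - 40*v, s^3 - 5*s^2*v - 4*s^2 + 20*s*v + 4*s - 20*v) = s^2 - 5*s*v - 2*s + 10*v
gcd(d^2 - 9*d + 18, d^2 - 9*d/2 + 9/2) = d - 3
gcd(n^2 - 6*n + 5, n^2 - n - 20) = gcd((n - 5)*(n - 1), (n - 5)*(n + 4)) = n - 5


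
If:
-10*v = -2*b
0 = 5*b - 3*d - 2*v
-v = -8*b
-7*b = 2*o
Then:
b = 0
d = 0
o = 0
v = 0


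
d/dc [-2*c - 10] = -2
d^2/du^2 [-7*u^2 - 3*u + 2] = -14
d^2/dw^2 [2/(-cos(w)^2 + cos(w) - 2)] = 2*(-4*sin(w)^4 - 5*sin(w)^2 - 23*cos(w)/4 + 3*cos(3*w)/4 + 7)/(sin(w)^2 + cos(w) - 3)^3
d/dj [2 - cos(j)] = sin(j)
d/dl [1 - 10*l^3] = -30*l^2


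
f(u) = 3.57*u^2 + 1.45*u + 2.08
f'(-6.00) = -41.39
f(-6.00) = 121.90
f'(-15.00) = -105.65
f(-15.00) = 783.58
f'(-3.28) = -21.97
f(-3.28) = 35.73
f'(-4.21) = -28.61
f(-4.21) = 59.25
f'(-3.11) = -20.76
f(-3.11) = 32.10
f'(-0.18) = 0.16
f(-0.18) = 1.93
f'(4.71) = 35.08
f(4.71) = 88.11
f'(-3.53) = -23.75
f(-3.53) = 41.45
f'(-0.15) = 0.38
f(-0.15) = 1.94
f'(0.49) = 4.95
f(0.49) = 3.65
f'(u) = 7.14*u + 1.45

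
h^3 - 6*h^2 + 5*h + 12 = (h - 4)*(h - 3)*(h + 1)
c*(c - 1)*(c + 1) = c^3 - c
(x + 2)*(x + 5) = x^2 + 7*x + 10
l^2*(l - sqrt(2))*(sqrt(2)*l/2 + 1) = sqrt(2)*l^4/2 - sqrt(2)*l^2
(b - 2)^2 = b^2 - 4*b + 4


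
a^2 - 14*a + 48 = (a - 8)*(a - 6)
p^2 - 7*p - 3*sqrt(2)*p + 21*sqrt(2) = (p - 7)*(p - 3*sqrt(2))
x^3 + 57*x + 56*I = (x - 8*I)*(x + I)*(x + 7*I)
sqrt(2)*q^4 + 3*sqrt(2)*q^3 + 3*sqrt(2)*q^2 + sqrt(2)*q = q*(q + 1)^2*(sqrt(2)*q + sqrt(2))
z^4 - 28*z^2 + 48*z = z*(z - 4)*(z - 2)*(z + 6)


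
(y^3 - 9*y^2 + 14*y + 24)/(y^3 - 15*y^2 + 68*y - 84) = (y^2 - 3*y - 4)/(y^2 - 9*y + 14)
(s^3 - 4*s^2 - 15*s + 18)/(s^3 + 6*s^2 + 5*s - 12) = (s - 6)/(s + 4)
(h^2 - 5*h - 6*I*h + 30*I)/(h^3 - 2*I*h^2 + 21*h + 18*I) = (h - 5)/(h^2 + 4*I*h - 3)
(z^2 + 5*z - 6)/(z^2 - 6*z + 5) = (z + 6)/(z - 5)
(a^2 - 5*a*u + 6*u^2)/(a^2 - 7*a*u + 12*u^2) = (-a + 2*u)/(-a + 4*u)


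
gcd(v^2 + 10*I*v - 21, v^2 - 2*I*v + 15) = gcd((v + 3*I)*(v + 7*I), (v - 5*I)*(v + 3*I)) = v + 3*I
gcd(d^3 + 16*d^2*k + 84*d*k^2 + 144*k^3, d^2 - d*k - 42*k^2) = d + 6*k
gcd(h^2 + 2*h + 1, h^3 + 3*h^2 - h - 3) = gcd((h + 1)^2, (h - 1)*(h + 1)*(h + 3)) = h + 1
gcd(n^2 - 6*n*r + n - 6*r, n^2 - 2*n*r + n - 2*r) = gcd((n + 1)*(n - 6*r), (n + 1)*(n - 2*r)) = n + 1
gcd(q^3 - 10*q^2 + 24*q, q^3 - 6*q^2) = q^2 - 6*q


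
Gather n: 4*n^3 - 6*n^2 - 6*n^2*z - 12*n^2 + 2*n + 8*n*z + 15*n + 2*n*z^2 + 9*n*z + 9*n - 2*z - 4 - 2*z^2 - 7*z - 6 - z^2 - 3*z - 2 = 4*n^3 + n^2*(-6*z - 18) + n*(2*z^2 + 17*z + 26) - 3*z^2 - 12*z - 12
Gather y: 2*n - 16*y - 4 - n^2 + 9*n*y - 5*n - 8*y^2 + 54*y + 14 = -n^2 - 3*n - 8*y^2 + y*(9*n + 38) + 10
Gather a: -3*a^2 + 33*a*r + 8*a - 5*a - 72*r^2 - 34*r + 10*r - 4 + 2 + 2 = -3*a^2 + a*(33*r + 3) - 72*r^2 - 24*r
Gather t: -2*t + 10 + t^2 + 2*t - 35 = t^2 - 25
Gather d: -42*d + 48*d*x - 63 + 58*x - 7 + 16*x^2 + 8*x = d*(48*x - 42) + 16*x^2 + 66*x - 70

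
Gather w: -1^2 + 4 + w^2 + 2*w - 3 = w^2 + 2*w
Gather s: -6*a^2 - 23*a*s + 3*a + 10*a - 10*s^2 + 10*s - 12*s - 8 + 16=-6*a^2 + 13*a - 10*s^2 + s*(-23*a - 2) + 8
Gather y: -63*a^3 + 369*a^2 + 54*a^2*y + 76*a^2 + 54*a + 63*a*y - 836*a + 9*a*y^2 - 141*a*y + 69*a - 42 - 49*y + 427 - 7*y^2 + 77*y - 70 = -63*a^3 + 445*a^2 - 713*a + y^2*(9*a - 7) + y*(54*a^2 - 78*a + 28) + 315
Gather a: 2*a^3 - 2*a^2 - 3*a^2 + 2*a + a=2*a^3 - 5*a^2 + 3*a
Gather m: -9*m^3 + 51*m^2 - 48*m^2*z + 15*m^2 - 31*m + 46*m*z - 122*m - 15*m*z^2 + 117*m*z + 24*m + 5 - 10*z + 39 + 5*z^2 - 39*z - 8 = -9*m^3 + m^2*(66 - 48*z) + m*(-15*z^2 + 163*z - 129) + 5*z^2 - 49*z + 36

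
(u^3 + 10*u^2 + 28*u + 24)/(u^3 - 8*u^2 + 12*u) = (u^3 + 10*u^2 + 28*u + 24)/(u*(u^2 - 8*u + 12))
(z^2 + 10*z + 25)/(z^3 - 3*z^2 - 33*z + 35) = (z + 5)/(z^2 - 8*z + 7)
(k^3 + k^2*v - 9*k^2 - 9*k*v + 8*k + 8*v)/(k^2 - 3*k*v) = (k^3 + k^2*v - 9*k^2 - 9*k*v + 8*k + 8*v)/(k*(k - 3*v))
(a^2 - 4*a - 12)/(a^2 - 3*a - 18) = (a + 2)/(a + 3)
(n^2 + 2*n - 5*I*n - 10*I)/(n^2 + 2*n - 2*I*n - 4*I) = (n - 5*I)/(n - 2*I)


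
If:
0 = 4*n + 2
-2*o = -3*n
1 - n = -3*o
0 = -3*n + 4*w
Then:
No Solution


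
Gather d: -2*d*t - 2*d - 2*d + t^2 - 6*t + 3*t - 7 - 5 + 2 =d*(-2*t - 4) + t^2 - 3*t - 10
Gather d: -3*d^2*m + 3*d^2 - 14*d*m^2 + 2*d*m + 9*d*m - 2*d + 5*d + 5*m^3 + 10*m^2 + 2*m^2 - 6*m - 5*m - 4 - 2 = d^2*(3 - 3*m) + d*(-14*m^2 + 11*m + 3) + 5*m^3 + 12*m^2 - 11*m - 6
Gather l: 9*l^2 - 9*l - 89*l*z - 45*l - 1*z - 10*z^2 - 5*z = 9*l^2 + l*(-89*z - 54) - 10*z^2 - 6*z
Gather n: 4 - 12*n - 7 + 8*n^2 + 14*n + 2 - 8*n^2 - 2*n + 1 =0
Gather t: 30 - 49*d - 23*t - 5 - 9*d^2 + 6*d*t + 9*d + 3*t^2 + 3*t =-9*d^2 - 40*d + 3*t^2 + t*(6*d - 20) + 25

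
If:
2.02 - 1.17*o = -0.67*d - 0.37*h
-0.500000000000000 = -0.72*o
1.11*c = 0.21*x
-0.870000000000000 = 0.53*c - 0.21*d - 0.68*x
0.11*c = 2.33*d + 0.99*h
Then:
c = -0.13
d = 5.99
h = -14.11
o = 0.69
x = -0.67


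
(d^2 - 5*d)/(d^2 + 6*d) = (d - 5)/(d + 6)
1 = 1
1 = 1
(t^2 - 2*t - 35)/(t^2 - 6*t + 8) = (t^2 - 2*t - 35)/(t^2 - 6*t + 8)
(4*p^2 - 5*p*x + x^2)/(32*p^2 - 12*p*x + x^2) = (-p + x)/(-8*p + x)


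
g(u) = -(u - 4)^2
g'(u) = 8 - 2*u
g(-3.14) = -50.98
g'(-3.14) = 14.28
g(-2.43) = -41.34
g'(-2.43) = 12.86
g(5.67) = -2.79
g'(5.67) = -3.34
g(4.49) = -0.24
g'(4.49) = -0.98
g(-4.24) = -67.90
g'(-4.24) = 16.48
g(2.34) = -2.76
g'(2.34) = 3.32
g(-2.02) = -36.24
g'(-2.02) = 12.04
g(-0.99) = -24.90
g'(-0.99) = 9.98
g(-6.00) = -100.00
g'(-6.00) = 20.00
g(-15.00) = -361.00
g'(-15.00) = 38.00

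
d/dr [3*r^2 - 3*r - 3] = 6*r - 3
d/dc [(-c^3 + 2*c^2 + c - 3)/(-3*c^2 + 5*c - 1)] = (3*c^4 - 10*c^3 + 16*c^2 - 22*c + 14)/(9*c^4 - 30*c^3 + 31*c^2 - 10*c + 1)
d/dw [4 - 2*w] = -2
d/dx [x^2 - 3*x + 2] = 2*x - 3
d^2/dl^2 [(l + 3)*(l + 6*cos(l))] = -6*(l + 3)*cos(l) - 12*sin(l) + 2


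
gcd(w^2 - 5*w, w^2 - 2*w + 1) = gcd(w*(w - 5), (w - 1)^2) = 1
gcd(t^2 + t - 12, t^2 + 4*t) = t + 4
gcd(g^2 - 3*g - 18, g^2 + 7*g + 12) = g + 3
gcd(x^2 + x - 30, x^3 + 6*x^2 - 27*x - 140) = x - 5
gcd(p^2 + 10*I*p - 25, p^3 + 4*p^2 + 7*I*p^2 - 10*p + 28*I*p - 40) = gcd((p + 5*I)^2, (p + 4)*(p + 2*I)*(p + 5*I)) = p + 5*I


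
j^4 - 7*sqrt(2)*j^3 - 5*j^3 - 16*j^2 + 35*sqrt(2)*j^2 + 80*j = j*(j - 5)*(j - 8*sqrt(2))*(j + sqrt(2))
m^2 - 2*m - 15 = (m - 5)*(m + 3)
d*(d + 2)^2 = d^3 + 4*d^2 + 4*d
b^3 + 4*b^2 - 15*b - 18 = (b - 3)*(b + 1)*(b + 6)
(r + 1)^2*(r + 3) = r^3 + 5*r^2 + 7*r + 3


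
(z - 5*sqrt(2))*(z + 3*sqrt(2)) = z^2 - 2*sqrt(2)*z - 30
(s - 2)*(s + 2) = s^2 - 4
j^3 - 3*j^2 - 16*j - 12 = (j - 6)*(j + 1)*(j + 2)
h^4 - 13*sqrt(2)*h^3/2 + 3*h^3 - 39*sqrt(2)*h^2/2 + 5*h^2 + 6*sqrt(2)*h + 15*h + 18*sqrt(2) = (h + 3)*(h - 6*sqrt(2))*(h - sqrt(2))*(h + sqrt(2)/2)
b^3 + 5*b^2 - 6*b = b*(b - 1)*(b + 6)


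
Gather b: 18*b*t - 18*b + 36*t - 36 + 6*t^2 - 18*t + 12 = b*(18*t - 18) + 6*t^2 + 18*t - 24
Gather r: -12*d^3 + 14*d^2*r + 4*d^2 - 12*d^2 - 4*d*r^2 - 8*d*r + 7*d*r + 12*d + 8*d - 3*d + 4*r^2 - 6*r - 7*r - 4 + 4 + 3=-12*d^3 - 8*d^2 + 17*d + r^2*(4 - 4*d) + r*(14*d^2 - d - 13) + 3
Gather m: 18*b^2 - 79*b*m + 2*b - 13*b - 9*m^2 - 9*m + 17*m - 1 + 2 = 18*b^2 - 11*b - 9*m^2 + m*(8 - 79*b) + 1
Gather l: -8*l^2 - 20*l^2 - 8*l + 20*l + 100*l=-28*l^2 + 112*l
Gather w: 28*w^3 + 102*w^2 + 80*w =28*w^3 + 102*w^2 + 80*w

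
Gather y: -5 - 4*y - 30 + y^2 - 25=y^2 - 4*y - 60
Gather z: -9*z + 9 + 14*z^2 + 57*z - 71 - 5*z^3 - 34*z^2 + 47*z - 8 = -5*z^3 - 20*z^2 + 95*z - 70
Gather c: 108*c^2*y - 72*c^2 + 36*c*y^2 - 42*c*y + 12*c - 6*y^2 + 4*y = c^2*(108*y - 72) + c*(36*y^2 - 42*y + 12) - 6*y^2 + 4*y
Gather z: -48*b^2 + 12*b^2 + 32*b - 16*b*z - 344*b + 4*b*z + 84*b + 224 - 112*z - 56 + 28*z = -36*b^2 - 228*b + z*(-12*b - 84) + 168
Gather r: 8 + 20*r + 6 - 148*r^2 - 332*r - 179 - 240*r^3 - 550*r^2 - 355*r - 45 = -240*r^3 - 698*r^2 - 667*r - 210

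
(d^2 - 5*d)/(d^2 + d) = (d - 5)/(d + 1)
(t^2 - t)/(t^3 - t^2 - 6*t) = (1 - t)/(-t^2 + t + 6)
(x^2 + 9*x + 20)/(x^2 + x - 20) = (x + 4)/(x - 4)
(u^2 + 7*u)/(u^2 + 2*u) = (u + 7)/(u + 2)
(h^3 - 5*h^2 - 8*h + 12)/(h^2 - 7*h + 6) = h + 2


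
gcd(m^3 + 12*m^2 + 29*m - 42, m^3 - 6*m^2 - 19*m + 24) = m - 1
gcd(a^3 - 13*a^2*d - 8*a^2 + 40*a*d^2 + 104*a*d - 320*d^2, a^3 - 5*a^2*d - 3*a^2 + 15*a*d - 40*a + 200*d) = a^2 - 5*a*d - 8*a + 40*d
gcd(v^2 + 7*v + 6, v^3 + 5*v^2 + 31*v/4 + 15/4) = v + 1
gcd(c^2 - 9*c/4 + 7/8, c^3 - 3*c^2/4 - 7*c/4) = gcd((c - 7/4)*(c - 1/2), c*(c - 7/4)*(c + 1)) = c - 7/4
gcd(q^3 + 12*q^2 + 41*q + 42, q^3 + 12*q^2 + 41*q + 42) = q^3 + 12*q^2 + 41*q + 42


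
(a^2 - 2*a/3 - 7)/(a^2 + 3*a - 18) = (a + 7/3)/(a + 6)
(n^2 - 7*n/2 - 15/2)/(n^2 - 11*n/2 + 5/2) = (2*n + 3)/(2*n - 1)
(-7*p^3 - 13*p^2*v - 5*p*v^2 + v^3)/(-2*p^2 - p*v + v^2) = (7*p^2 + 6*p*v - v^2)/(2*p - v)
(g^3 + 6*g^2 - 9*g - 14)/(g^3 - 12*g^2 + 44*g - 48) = (g^2 + 8*g + 7)/(g^2 - 10*g + 24)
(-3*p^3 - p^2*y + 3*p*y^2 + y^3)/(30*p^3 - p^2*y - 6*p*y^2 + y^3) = (-3*p^3 - p^2*y + 3*p*y^2 + y^3)/(30*p^3 - p^2*y - 6*p*y^2 + y^3)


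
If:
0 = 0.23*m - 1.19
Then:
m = 5.17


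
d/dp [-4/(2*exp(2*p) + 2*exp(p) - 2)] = (4*exp(p) + 2)*exp(p)/(exp(2*p) + exp(p) - 1)^2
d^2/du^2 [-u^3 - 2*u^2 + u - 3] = -6*u - 4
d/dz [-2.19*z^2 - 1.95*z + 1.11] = -4.38*z - 1.95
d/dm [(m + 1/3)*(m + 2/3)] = 2*m + 1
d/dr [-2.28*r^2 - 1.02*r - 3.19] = -4.56*r - 1.02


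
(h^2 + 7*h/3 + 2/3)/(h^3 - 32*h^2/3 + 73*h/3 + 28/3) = (h + 2)/(h^2 - 11*h + 28)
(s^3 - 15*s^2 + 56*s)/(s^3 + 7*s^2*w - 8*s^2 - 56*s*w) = (s - 7)/(s + 7*w)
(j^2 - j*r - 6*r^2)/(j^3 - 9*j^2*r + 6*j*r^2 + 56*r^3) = (j - 3*r)/(j^2 - 11*j*r + 28*r^2)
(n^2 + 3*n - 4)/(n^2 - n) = (n + 4)/n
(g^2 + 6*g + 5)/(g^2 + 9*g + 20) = (g + 1)/(g + 4)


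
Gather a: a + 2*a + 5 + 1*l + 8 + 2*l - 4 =3*a + 3*l + 9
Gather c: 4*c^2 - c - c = 4*c^2 - 2*c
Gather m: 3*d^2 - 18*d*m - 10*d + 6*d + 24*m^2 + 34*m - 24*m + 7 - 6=3*d^2 - 4*d + 24*m^2 + m*(10 - 18*d) + 1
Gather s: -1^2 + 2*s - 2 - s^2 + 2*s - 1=-s^2 + 4*s - 4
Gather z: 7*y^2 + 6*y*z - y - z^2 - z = 7*y^2 - y - z^2 + z*(6*y - 1)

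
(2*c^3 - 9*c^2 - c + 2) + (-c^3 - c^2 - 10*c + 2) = c^3 - 10*c^2 - 11*c + 4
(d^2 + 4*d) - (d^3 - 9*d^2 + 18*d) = -d^3 + 10*d^2 - 14*d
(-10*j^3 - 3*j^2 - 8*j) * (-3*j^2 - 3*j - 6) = 30*j^5 + 39*j^4 + 93*j^3 + 42*j^2 + 48*j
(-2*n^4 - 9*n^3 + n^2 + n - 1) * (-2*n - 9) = 4*n^5 + 36*n^4 + 79*n^3 - 11*n^2 - 7*n + 9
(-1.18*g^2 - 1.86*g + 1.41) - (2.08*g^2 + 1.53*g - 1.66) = -3.26*g^2 - 3.39*g + 3.07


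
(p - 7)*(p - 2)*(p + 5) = p^3 - 4*p^2 - 31*p + 70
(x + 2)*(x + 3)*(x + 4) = x^3 + 9*x^2 + 26*x + 24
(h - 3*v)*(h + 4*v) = h^2 + h*v - 12*v^2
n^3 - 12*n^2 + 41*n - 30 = (n - 6)*(n - 5)*(n - 1)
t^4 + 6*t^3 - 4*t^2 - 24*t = t*(t - 2)*(t + 2)*(t + 6)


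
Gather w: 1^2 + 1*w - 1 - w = 0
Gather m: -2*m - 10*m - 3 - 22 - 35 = -12*m - 60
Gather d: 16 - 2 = 14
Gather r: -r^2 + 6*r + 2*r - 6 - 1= -r^2 + 8*r - 7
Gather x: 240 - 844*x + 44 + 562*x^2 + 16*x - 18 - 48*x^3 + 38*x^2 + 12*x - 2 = -48*x^3 + 600*x^2 - 816*x + 264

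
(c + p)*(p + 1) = c*p + c + p^2 + p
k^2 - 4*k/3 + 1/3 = (k - 1)*(k - 1/3)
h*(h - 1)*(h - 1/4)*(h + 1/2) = h^4 - 3*h^3/4 - 3*h^2/8 + h/8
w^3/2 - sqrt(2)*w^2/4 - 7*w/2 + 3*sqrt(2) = (w/2 + sqrt(2))*(w - 3*sqrt(2)/2)*(w - sqrt(2))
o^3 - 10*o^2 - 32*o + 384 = (o - 8)^2*(o + 6)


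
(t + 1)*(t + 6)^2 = t^3 + 13*t^2 + 48*t + 36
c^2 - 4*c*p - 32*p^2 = (c - 8*p)*(c + 4*p)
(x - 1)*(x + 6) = x^2 + 5*x - 6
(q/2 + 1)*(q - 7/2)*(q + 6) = q^3/2 + 9*q^2/4 - 8*q - 21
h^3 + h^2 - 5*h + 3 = (h - 1)^2*(h + 3)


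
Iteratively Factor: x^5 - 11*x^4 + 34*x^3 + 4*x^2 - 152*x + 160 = (x - 2)*(x^4 - 9*x^3 + 16*x^2 + 36*x - 80) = (x - 5)*(x - 2)*(x^3 - 4*x^2 - 4*x + 16) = (x - 5)*(x - 4)*(x - 2)*(x^2 - 4) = (x - 5)*(x - 4)*(x - 2)*(x + 2)*(x - 2)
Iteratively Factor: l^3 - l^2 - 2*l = (l + 1)*(l^2 - 2*l) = l*(l + 1)*(l - 2)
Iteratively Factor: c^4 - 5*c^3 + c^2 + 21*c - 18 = (c - 1)*(c^3 - 4*c^2 - 3*c + 18) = (c - 3)*(c - 1)*(c^2 - c - 6) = (c - 3)^2*(c - 1)*(c + 2)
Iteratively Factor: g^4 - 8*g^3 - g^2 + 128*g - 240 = (g - 3)*(g^3 - 5*g^2 - 16*g + 80) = (g - 3)*(g + 4)*(g^2 - 9*g + 20) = (g - 5)*(g - 3)*(g + 4)*(g - 4)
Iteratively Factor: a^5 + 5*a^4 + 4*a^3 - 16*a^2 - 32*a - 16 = (a + 2)*(a^4 + 3*a^3 - 2*a^2 - 12*a - 8) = (a + 1)*(a + 2)*(a^3 + 2*a^2 - 4*a - 8) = (a + 1)*(a + 2)^2*(a^2 - 4) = (a - 2)*(a + 1)*(a + 2)^2*(a + 2)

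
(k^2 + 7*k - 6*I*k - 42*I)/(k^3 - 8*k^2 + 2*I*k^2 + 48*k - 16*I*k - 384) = (k + 7)/(k^2 + 8*k*(-1 + I) - 64*I)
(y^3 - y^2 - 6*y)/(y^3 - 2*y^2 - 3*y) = (y + 2)/(y + 1)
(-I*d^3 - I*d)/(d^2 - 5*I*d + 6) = d*(-I*d - 1)/(d - 6*I)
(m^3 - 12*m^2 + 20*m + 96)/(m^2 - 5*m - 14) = (m^2 - 14*m + 48)/(m - 7)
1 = 1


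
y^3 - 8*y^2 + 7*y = y*(y - 7)*(y - 1)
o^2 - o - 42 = (o - 7)*(o + 6)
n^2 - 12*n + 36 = (n - 6)^2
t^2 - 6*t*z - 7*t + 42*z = (t - 7)*(t - 6*z)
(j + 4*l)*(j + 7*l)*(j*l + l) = j^3*l + 11*j^2*l^2 + j^2*l + 28*j*l^3 + 11*j*l^2 + 28*l^3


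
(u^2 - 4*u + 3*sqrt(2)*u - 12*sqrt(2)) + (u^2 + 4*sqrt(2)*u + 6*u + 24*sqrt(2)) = 2*u^2 + 2*u + 7*sqrt(2)*u + 12*sqrt(2)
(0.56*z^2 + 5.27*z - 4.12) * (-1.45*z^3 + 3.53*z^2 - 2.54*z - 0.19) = -0.812*z^5 - 5.6647*z^4 + 23.1547*z^3 - 28.0358*z^2 + 9.4635*z + 0.7828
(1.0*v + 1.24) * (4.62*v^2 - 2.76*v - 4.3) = 4.62*v^3 + 2.9688*v^2 - 7.7224*v - 5.332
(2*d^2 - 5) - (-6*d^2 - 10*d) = 8*d^2 + 10*d - 5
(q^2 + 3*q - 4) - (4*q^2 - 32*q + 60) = -3*q^2 + 35*q - 64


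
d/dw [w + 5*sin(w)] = 5*cos(w) + 1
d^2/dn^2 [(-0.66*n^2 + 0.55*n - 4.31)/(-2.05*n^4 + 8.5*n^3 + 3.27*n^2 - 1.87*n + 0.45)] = (16.6419*n^8 - 96.7395*n^7 + 619.81412*n^6 - 2499.71727*n^5 + 3215.19612*n^4 + 1916.167218*n^3 - 67.3967460000001*n^2 - 252.189864*n + 16.800598)/(8.615125*n^12 - 107.16375*n^11 + 403.110975*n^10 - 248.670475*n^9 - 844.19304*n^8 + 104.48778*n^7 + 218.962002*n^6 - 114.580731*n^5 - 4.578129*n^4 + 17.885683*n^3 - 6.70734*n^2 + 1.136025*n - 0.091125)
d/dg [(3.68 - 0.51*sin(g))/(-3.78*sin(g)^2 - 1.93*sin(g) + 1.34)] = (-1.9278*sin(g)^2 + 27.8208*sin(g) + 6.419)*cos(g)/(14.2884*sin(g)^4 + 14.5908*sin(g)^3 - 6.4055*sin(g)^2 - 5.1724*sin(g) + 1.7956)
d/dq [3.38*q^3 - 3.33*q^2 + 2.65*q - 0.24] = 10.14*q^2 - 6.66*q + 2.65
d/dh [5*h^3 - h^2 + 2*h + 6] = 15*h^2 - 2*h + 2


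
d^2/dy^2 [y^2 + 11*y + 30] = 2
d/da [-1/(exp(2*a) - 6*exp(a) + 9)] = 2*(exp(a) - 3)*exp(a)/(exp(2*a) - 6*exp(a) + 9)^2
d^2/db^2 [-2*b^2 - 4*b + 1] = -4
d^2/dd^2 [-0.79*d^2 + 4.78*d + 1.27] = -1.58000000000000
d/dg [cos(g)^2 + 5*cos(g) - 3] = -(2*cos(g) + 5)*sin(g)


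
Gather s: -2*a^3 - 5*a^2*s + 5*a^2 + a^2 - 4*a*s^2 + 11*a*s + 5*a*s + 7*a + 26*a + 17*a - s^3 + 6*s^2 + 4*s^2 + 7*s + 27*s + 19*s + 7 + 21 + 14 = -2*a^3 + 6*a^2 + 50*a - s^3 + s^2*(10 - 4*a) + s*(-5*a^2 + 16*a + 53) + 42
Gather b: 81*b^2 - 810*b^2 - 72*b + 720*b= -729*b^2 + 648*b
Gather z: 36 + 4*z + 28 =4*z + 64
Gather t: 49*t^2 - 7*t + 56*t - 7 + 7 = 49*t^2 + 49*t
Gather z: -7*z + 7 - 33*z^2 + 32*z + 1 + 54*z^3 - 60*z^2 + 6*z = 54*z^3 - 93*z^2 + 31*z + 8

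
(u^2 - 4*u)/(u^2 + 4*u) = (u - 4)/(u + 4)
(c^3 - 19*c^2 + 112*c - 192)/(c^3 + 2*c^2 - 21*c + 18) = (c^2 - 16*c + 64)/(c^2 + 5*c - 6)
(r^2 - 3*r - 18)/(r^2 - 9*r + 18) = (r + 3)/(r - 3)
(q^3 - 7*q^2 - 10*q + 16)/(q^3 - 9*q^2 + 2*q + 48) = (q - 1)/(q - 3)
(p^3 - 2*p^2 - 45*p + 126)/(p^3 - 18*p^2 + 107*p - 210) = (p^2 + 4*p - 21)/(p^2 - 12*p + 35)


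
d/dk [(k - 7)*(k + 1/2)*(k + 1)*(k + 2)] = 4*k^3 - 21*k^2/2 - 42*k - 47/2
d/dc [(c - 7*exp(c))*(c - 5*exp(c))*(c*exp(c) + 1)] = (c + 1)*(c - 7*exp(c))*(c - 5*exp(c))*exp(c) - (c - 7*exp(c))*(c*exp(c) + 1)*(5*exp(c) - 1) - (c - 5*exp(c))*(c*exp(c) + 1)*(7*exp(c) - 1)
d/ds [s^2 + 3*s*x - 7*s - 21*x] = 2*s + 3*x - 7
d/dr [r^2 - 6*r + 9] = 2*r - 6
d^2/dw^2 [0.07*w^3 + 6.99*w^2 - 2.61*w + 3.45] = 0.42*w + 13.98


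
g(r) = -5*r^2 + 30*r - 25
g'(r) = 30 - 10*r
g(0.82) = -3.76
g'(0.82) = 21.80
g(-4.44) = -256.77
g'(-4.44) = 74.40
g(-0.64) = -46.25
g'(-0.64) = 36.40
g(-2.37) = -124.18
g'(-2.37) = 53.70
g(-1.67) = -89.04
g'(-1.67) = 46.70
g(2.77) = 19.74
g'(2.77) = 2.30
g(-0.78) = -51.44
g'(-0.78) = 37.80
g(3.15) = 19.89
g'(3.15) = -1.50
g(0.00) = -25.00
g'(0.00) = 30.00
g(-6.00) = -385.00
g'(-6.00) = 90.00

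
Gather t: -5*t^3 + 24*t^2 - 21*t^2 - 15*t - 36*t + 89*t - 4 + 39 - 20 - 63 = -5*t^3 + 3*t^2 + 38*t - 48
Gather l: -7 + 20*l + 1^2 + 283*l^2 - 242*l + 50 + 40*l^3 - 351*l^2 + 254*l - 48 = 40*l^3 - 68*l^2 + 32*l - 4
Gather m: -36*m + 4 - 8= -36*m - 4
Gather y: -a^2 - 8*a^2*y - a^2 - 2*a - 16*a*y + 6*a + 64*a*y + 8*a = -2*a^2 + 12*a + y*(-8*a^2 + 48*a)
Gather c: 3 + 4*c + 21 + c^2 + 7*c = c^2 + 11*c + 24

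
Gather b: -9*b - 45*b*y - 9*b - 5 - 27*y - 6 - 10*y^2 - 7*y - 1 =b*(-45*y - 18) - 10*y^2 - 34*y - 12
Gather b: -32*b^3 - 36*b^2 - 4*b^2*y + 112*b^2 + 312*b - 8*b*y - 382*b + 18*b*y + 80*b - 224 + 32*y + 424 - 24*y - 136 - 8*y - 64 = -32*b^3 + b^2*(76 - 4*y) + b*(10*y + 10)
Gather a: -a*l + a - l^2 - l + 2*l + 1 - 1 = a*(1 - l) - l^2 + l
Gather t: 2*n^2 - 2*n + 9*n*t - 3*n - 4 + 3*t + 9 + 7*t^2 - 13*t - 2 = 2*n^2 - 5*n + 7*t^2 + t*(9*n - 10) + 3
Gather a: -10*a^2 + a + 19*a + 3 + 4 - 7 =-10*a^2 + 20*a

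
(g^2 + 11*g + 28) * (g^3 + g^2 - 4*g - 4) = g^5 + 12*g^4 + 35*g^3 - 20*g^2 - 156*g - 112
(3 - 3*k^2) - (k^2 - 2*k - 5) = -4*k^2 + 2*k + 8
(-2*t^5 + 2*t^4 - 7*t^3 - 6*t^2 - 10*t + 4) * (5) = -10*t^5 + 10*t^4 - 35*t^3 - 30*t^2 - 50*t + 20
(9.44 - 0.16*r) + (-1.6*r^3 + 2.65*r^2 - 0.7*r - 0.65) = -1.6*r^3 + 2.65*r^2 - 0.86*r + 8.79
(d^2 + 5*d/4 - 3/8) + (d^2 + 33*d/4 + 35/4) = 2*d^2 + 19*d/2 + 67/8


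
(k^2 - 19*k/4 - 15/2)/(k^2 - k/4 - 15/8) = 2*(k - 6)/(2*k - 3)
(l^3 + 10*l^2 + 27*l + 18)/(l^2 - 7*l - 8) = (l^2 + 9*l + 18)/(l - 8)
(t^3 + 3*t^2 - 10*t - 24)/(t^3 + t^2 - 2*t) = (t^2 + t - 12)/(t*(t - 1))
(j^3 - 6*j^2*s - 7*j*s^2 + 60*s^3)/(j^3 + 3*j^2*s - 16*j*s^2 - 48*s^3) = (j - 5*s)/(j + 4*s)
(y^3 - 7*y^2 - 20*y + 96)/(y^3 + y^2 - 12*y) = (y - 8)/y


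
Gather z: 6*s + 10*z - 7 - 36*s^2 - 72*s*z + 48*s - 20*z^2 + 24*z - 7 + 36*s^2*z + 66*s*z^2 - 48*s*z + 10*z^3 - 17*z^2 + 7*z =-36*s^2 + 54*s + 10*z^3 + z^2*(66*s - 37) + z*(36*s^2 - 120*s + 41) - 14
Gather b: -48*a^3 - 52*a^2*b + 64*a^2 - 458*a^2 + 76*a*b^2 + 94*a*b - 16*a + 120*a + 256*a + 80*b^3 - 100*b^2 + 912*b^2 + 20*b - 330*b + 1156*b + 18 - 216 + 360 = -48*a^3 - 394*a^2 + 360*a + 80*b^3 + b^2*(76*a + 812) + b*(-52*a^2 + 94*a + 846) + 162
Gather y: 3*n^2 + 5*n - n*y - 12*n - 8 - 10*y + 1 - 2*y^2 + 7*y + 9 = 3*n^2 - 7*n - 2*y^2 + y*(-n - 3) + 2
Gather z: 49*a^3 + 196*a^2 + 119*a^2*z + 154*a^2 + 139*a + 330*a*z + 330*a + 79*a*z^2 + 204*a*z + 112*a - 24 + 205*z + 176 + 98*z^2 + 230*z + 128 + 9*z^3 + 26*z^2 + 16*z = 49*a^3 + 350*a^2 + 581*a + 9*z^3 + z^2*(79*a + 124) + z*(119*a^2 + 534*a + 451) + 280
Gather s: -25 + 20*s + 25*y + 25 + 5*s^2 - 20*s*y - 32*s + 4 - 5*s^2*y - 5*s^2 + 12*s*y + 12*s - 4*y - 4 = -5*s^2*y - 8*s*y + 21*y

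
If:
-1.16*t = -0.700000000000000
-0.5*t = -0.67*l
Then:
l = 0.45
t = 0.60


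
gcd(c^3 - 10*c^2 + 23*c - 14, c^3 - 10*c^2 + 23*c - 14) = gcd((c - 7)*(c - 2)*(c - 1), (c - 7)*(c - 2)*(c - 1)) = c^3 - 10*c^2 + 23*c - 14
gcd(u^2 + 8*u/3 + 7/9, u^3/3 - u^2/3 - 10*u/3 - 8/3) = 1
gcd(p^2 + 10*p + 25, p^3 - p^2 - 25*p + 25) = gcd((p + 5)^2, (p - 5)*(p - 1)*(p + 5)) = p + 5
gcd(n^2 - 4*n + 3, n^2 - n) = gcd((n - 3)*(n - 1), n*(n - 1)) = n - 1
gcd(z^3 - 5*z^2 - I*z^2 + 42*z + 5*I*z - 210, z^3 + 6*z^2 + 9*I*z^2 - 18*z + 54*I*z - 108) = z + 6*I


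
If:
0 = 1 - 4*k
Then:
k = 1/4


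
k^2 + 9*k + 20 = (k + 4)*(k + 5)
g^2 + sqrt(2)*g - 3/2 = (g - sqrt(2)/2)*(g + 3*sqrt(2)/2)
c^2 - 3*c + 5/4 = (c - 5/2)*(c - 1/2)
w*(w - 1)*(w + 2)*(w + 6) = w^4 + 7*w^3 + 4*w^2 - 12*w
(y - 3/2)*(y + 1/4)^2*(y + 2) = y^4 + y^3 - 43*y^2/16 - 47*y/32 - 3/16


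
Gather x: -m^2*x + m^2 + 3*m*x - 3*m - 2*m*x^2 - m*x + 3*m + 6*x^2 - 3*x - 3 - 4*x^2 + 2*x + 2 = m^2 + x^2*(2 - 2*m) + x*(-m^2 + 2*m - 1) - 1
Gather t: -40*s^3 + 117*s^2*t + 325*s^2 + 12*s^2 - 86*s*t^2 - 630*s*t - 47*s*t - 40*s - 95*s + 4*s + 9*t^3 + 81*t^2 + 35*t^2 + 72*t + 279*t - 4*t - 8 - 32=-40*s^3 + 337*s^2 - 131*s + 9*t^3 + t^2*(116 - 86*s) + t*(117*s^2 - 677*s + 347) - 40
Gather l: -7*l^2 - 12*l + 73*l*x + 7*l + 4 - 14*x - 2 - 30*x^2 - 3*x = -7*l^2 + l*(73*x - 5) - 30*x^2 - 17*x + 2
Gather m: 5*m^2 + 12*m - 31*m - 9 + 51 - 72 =5*m^2 - 19*m - 30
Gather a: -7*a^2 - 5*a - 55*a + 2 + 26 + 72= -7*a^2 - 60*a + 100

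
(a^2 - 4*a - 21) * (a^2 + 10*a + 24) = a^4 + 6*a^3 - 37*a^2 - 306*a - 504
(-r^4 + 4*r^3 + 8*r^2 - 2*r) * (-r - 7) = r^5 + 3*r^4 - 36*r^3 - 54*r^2 + 14*r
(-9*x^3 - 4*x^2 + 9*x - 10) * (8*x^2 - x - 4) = -72*x^5 - 23*x^4 + 112*x^3 - 73*x^2 - 26*x + 40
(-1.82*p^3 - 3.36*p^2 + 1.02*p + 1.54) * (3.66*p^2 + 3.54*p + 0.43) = -6.6612*p^5 - 18.7404*p^4 - 8.9438*p^3 + 7.8024*p^2 + 5.8902*p + 0.6622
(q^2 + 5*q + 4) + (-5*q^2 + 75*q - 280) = -4*q^2 + 80*q - 276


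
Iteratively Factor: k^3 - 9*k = (k + 3)*(k^2 - 3*k) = (k - 3)*(k + 3)*(k)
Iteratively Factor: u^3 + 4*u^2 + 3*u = (u + 1)*(u^2 + 3*u) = (u + 1)*(u + 3)*(u)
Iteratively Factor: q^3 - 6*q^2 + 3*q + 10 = (q + 1)*(q^2 - 7*q + 10) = (q - 5)*(q + 1)*(q - 2)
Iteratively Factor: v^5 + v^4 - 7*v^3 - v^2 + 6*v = (v - 1)*(v^4 + 2*v^3 - 5*v^2 - 6*v) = v*(v - 1)*(v^3 + 2*v^2 - 5*v - 6) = v*(v - 1)*(v + 1)*(v^2 + v - 6) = v*(v - 1)*(v + 1)*(v + 3)*(v - 2)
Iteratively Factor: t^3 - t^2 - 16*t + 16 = (t + 4)*(t^2 - 5*t + 4) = (t - 4)*(t + 4)*(t - 1)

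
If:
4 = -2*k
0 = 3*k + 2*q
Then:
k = -2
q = 3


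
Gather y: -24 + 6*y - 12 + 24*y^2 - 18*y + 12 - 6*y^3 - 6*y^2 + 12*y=-6*y^3 + 18*y^2 - 24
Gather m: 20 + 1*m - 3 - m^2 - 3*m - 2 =-m^2 - 2*m + 15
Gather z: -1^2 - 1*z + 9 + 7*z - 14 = 6*z - 6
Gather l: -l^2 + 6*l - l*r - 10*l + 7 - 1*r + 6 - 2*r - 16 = -l^2 + l*(-r - 4) - 3*r - 3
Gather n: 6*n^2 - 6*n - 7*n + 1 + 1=6*n^2 - 13*n + 2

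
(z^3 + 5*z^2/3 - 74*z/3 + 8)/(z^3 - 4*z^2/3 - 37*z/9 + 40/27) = 9*(z^2 + 2*z - 24)/(9*z^2 - 9*z - 40)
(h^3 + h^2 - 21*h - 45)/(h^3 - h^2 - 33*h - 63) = (h - 5)/(h - 7)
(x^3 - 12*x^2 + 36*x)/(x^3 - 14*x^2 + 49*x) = (x^2 - 12*x + 36)/(x^2 - 14*x + 49)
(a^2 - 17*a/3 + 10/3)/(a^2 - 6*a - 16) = (-3*a^2 + 17*a - 10)/(3*(-a^2 + 6*a + 16))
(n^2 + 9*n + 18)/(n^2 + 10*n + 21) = (n + 6)/(n + 7)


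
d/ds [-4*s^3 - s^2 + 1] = 2*s*(-6*s - 1)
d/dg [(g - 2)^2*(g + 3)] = (g - 2)*(3*g + 4)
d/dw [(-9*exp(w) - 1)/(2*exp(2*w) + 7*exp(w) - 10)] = (18*exp(2*w) + 4*exp(w) + 97)*exp(w)/(4*exp(4*w) + 28*exp(3*w) + 9*exp(2*w) - 140*exp(w) + 100)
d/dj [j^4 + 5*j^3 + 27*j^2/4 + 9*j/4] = 4*j^3 + 15*j^2 + 27*j/2 + 9/4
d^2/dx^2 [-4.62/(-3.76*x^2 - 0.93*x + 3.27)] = (-130.631424*x^2 - 32.310432*x + 4.62*(7.52*x + 0.93)*(15.04*x + 1.86) + 113.607648)/(3.76*x^2 + 0.93*x - 3.27)^3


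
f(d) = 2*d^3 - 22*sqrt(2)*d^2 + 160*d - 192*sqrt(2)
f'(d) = 6*d^2 - 44*sqrt(2)*d + 160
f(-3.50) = -1298.41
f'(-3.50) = 451.29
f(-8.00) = -4566.74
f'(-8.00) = 1041.80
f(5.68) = 0.00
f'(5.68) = 0.13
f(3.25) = -11.50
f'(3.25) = 21.14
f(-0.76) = -411.98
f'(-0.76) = 210.76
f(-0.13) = -292.86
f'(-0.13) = 168.19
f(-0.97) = -457.83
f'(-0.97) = 226.00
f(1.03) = -137.55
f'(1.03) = 102.27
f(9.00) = 106.34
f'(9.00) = 85.97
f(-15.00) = -16421.89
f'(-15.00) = 2443.38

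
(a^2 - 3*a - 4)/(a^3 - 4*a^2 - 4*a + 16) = (a + 1)/(a^2 - 4)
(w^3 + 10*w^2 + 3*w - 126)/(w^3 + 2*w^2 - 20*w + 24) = (w^2 + 4*w - 21)/(w^2 - 4*w + 4)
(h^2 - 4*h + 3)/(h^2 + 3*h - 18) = (h - 1)/(h + 6)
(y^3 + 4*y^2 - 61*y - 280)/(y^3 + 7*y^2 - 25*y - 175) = (y - 8)/(y - 5)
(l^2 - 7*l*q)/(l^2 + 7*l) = (l - 7*q)/(l + 7)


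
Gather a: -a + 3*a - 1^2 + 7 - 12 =2*a - 6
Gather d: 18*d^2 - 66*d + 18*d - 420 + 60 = 18*d^2 - 48*d - 360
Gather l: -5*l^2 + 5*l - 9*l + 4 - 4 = -5*l^2 - 4*l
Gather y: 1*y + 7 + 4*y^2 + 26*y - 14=4*y^2 + 27*y - 7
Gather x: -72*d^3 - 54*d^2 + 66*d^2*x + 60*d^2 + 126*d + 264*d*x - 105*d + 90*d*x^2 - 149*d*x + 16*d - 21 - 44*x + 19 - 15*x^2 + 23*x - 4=-72*d^3 + 6*d^2 + 37*d + x^2*(90*d - 15) + x*(66*d^2 + 115*d - 21) - 6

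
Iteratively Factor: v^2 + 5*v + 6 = (v + 3)*(v + 2)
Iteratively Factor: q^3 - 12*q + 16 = (q - 2)*(q^2 + 2*q - 8) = (q - 2)*(q + 4)*(q - 2)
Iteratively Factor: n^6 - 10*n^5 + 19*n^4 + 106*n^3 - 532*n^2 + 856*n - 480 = (n - 5)*(n^5 - 5*n^4 - 6*n^3 + 76*n^2 - 152*n + 96) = (n - 5)*(n - 3)*(n^4 - 2*n^3 - 12*n^2 + 40*n - 32) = (n - 5)*(n - 3)*(n - 2)*(n^3 - 12*n + 16) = (n - 5)*(n - 3)*(n - 2)^2*(n^2 + 2*n - 8) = (n - 5)*(n - 3)*(n - 2)^3*(n + 4)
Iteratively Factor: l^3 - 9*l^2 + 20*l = (l - 5)*(l^2 - 4*l) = (l - 5)*(l - 4)*(l)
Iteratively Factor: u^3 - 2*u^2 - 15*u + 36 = (u + 4)*(u^2 - 6*u + 9) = (u - 3)*(u + 4)*(u - 3)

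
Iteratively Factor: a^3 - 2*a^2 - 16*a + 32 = (a - 4)*(a^2 + 2*a - 8) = (a - 4)*(a - 2)*(a + 4)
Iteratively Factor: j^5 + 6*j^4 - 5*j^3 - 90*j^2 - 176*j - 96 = (j + 2)*(j^4 + 4*j^3 - 13*j^2 - 64*j - 48) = (j - 4)*(j + 2)*(j^3 + 8*j^2 + 19*j + 12) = (j - 4)*(j + 1)*(j + 2)*(j^2 + 7*j + 12) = (j - 4)*(j + 1)*(j + 2)*(j + 3)*(j + 4)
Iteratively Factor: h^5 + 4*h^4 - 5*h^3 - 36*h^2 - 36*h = (h + 3)*(h^4 + h^3 - 8*h^2 - 12*h) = h*(h + 3)*(h^3 + h^2 - 8*h - 12) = h*(h + 2)*(h + 3)*(h^2 - h - 6) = h*(h + 2)^2*(h + 3)*(h - 3)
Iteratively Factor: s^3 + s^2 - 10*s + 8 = (s - 2)*(s^2 + 3*s - 4) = (s - 2)*(s - 1)*(s + 4)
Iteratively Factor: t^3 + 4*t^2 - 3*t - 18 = (t + 3)*(t^2 + t - 6) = (t + 3)^2*(t - 2)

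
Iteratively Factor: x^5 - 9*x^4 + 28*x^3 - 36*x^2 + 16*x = (x - 2)*(x^4 - 7*x^3 + 14*x^2 - 8*x) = x*(x - 2)*(x^3 - 7*x^2 + 14*x - 8) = x*(x - 2)^2*(x^2 - 5*x + 4) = x*(x - 4)*(x - 2)^2*(x - 1)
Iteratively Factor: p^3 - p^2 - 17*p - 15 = (p + 1)*(p^2 - 2*p - 15) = (p - 5)*(p + 1)*(p + 3)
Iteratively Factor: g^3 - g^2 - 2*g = (g + 1)*(g^2 - 2*g) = g*(g + 1)*(g - 2)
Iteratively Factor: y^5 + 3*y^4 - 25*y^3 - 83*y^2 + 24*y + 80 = (y - 5)*(y^4 + 8*y^3 + 15*y^2 - 8*y - 16) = (y - 5)*(y - 1)*(y^3 + 9*y^2 + 24*y + 16) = (y - 5)*(y - 1)*(y + 4)*(y^2 + 5*y + 4) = (y - 5)*(y - 1)*(y + 1)*(y + 4)*(y + 4)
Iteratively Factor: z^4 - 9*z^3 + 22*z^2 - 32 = (z - 4)*(z^3 - 5*z^2 + 2*z + 8) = (z - 4)^2*(z^2 - z - 2) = (z - 4)^2*(z + 1)*(z - 2)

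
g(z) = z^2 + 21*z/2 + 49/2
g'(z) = 2*z + 21/2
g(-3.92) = -1.29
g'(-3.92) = 2.66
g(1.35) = 40.50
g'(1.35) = 13.20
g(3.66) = 76.33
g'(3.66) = 17.82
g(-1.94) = 7.89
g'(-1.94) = 6.62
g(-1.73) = 9.33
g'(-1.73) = 7.04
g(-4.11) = -1.76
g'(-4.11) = 2.28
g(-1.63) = 10.04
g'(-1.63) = 7.24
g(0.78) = 33.30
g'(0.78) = 12.06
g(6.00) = 123.50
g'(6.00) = 22.50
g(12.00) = 294.50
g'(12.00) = 34.50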